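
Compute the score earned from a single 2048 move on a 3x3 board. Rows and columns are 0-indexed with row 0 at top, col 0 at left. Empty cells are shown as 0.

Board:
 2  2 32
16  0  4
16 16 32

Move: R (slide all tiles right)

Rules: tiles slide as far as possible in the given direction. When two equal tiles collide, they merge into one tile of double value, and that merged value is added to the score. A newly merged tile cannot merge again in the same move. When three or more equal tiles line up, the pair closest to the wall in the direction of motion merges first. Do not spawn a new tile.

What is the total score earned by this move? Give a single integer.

Slide right:
row 0: [2, 2, 32] -> [0, 4, 32]  score +4 (running 4)
row 1: [16, 0, 4] -> [0, 16, 4]  score +0 (running 4)
row 2: [16, 16, 32] -> [0, 32, 32]  score +32 (running 36)
Board after move:
 0  4 32
 0 16  4
 0 32 32

Answer: 36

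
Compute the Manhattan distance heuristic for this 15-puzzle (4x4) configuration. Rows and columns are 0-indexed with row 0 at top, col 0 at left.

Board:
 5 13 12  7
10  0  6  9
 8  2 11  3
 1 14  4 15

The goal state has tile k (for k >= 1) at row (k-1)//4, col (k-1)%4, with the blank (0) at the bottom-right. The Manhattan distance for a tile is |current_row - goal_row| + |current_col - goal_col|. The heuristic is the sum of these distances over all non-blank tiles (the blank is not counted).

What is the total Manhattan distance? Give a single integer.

Answer: 34

Derivation:
Tile 5: at (0,0), goal (1,0), distance |0-1|+|0-0| = 1
Tile 13: at (0,1), goal (3,0), distance |0-3|+|1-0| = 4
Tile 12: at (0,2), goal (2,3), distance |0-2|+|2-3| = 3
Tile 7: at (0,3), goal (1,2), distance |0-1|+|3-2| = 2
Tile 10: at (1,0), goal (2,1), distance |1-2|+|0-1| = 2
Tile 6: at (1,2), goal (1,1), distance |1-1|+|2-1| = 1
Tile 9: at (1,3), goal (2,0), distance |1-2|+|3-0| = 4
Tile 8: at (2,0), goal (1,3), distance |2-1|+|0-3| = 4
Tile 2: at (2,1), goal (0,1), distance |2-0|+|1-1| = 2
Tile 11: at (2,2), goal (2,2), distance |2-2|+|2-2| = 0
Tile 3: at (2,3), goal (0,2), distance |2-0|+|3-2| = 3
Tile 1: at (3,0), goal (0,0), distance |3-0|+|0-0| = 3
Tile 14: at (3,1), goal (3,1), distance |3-3|+|1-1| = 0
Tile 4: at (3,2), goal (0,3), distance |3-0|+|2-3| = 4
Tile 15: at (3,3), goal (3,2), distance |3-3|+|3-2| = 1
Sum: 1 + 4 + 3 + 2 + 2 + 1 + 4 + 4 + 2 + 0 + 3 + 3 + 0 + 4 + 1 = 34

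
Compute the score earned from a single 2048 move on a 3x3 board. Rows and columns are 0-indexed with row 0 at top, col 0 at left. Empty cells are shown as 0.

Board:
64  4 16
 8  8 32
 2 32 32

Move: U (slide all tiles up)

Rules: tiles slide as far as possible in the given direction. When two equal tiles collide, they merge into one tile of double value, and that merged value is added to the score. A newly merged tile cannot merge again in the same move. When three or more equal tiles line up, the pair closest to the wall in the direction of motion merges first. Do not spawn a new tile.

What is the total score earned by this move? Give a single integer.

Slide up:
col 0: [64, 8, 2] -> [64, 8, 2]  score +0 (running 0)
col 1: [4, 8, 32] -> [4, 8, 32]  score +0 (running 0)
col 2: [16, 32, 32] -> [16, 64, 0]  score +64 (running 64)
Board after move:
64  4 16
 8  8 64
 2 32  0

Answer: 64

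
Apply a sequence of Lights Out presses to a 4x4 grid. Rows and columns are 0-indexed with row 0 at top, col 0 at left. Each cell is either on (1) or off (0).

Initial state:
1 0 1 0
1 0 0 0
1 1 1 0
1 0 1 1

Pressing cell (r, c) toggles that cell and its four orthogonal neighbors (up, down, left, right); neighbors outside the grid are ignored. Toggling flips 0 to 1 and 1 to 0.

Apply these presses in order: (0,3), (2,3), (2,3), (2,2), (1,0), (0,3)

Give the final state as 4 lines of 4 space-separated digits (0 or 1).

Answer: 0 0 1 0
0 1 1 0
0 0 0 1
1 0 0 1

Derivation:
After press 1 at (0,3):
1 0 0 1
1 0 0 1
1 1 1 0
1 0 1 1

After press 2 at (2,3):
1 0 0 1
1 0 0 0
1 1 0 1
1 0 1 0

After press 3 at (2,3):
1 0 0 1
1 0 0 1
1 1 1 0
1 0 1 1

After press 4 at (2,2):
1 0 0 1
1 0 1 1
1 0 0 1
1 0 0 1

After press 5 at (1,0):
0 0 0 1
0 1 1 1
0 0 0 1
1 0 0 1

After press 6 at (0,3):
0 0 1 0
0 1 1 0
0 0 0 1
1 0 0 1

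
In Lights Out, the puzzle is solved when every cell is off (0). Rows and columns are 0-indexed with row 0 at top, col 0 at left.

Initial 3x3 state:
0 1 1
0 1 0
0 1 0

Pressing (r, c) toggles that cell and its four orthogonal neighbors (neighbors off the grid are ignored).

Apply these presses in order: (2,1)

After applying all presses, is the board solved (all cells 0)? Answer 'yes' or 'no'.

After press 1 at (2,1):
0 1 1
0 0 0
1 0 1

Lights still on: 4

Answer: no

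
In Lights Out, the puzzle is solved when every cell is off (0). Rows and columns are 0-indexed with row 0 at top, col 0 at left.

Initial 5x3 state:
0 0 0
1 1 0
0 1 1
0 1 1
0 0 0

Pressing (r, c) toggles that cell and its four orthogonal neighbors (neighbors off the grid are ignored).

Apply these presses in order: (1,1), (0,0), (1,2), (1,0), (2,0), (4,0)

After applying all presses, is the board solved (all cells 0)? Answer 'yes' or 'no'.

After press 1 at (1,1):
0 1 0
0 0 1
0 0 1
0 1 1
0 0 0

After press 2 at (0,0):
1 0 0
1 0 1
0 0 1
0 1 1
0 0 0

After press 3 at (1,2):
1 0 1
1 1 0
0 0 0
0 1 1
0 0 0

After press 4 at (1,0):
0 0 1
0 0 0
1 0 0
0 1 1
0 0 0

After press 5 at (2,0):
0 0 1
1 0 0
0 1 0
1 1 1
0 0 0

After press 6 at (4,0):
0 0 1
1 0 0
0 1 0
0 1 1
1 1 0

Lights still on: 7

Answer: no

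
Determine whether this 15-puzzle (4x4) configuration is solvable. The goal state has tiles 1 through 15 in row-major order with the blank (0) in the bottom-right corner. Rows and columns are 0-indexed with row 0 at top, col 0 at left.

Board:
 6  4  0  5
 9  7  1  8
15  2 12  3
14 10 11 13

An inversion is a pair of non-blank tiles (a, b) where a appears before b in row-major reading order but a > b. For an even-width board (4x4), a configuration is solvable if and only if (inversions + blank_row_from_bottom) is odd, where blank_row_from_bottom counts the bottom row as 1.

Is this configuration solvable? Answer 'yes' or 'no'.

Answer: no

Derivation:
Inversions: 34
Blank is in row 0 (0-indexed from top), which is row 4 counting from the bottom (bottom = 1).
34 + 4 = 38, which is even, so the puzzle is not solvable.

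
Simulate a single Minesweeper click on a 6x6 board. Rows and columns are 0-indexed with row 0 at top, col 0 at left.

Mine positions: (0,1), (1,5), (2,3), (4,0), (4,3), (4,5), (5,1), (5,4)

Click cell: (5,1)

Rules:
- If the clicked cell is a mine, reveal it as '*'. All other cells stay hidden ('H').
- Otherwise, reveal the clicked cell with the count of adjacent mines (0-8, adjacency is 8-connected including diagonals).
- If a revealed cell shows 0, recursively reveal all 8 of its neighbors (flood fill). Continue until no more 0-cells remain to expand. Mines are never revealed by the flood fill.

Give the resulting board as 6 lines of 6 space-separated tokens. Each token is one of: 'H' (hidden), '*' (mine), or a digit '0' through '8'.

H H H H H H
H H H H H H
H H H H H H
H H H H H H
H H H H H H
H * H H H H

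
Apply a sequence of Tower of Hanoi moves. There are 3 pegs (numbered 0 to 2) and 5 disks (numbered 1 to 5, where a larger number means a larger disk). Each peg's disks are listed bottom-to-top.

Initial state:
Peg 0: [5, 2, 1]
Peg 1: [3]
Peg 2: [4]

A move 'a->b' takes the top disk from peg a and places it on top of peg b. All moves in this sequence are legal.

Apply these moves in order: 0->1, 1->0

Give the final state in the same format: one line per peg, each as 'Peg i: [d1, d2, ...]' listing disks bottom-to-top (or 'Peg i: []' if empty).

Answer: Peg 0: [5, 2, 1]
Peg 1: [3]
Peg 2: [4]

Derivation:
After move 1 (0->1):
Peg 0: [5, 2]
Peg 1: [3, 1]
Peg 2: [4]

After move 2 (1->0):
Peg 0: [5, 2, 1]
Peg 1: [3]
Peg 2: [4]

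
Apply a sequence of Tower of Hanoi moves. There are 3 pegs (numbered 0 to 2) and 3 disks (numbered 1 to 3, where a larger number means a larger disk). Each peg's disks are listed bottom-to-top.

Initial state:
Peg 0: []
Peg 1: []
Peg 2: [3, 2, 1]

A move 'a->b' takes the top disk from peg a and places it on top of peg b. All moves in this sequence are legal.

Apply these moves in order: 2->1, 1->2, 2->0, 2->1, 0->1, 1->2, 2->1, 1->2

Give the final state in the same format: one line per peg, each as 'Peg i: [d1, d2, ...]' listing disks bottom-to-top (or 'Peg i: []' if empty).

After move 1 (2->1):
Peg 0: []
Peg 1: [1]
Peg 2: [3, 2]

After move 2 (1->2):
Peg 0: []
Peg 1: []
Peg 2: [3, 2, 1]

After move 3 (2->0):
Peg 0: [1]
Peg 1: []
Peg 2: [3, 2]

After move 4 (2->1):
Peg 0: [1]
Peg 1: [2]
Peg 2: [3]

After move 5 (0->1):
Peg 0: []
Peg 1: [2, 1]
Peg 2: [3]

After move 6 (1->2):
Peg 0: []
Peg 1: [2]
Peg 2: [3, 1]

After move 7 (2->1):
Peg 0: []
Peg 1: [2, 1]
Peg 2: [3]

After move 8 (1->2):
Peg 0: []
Peg 1: [2]
Peg 2: [3, 1]

Answer: Peg 0: []
Peg 1: [2]
Peg 2: [3, 1]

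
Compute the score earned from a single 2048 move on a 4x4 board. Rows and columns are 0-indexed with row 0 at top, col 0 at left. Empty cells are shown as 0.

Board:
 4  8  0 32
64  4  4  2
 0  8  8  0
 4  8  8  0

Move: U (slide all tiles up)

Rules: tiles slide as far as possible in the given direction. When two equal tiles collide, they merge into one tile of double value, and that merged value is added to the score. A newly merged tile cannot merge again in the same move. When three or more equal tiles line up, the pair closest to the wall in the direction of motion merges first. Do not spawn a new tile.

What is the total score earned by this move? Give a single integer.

Answer: 32

Derivation:
Slide up:
col 0: [4, 64, 0, 4] -> [4, 64, 4, 0]  score +0 (running 0)
col 1: [8, 4, 8, 8] -> [8, 4, 16, 0]  score +16 (running 16)
col 2: [0, 4, 8, 8] -> [4, 16, 0, 0]  score +16 (running 32)
col 3: [32, 2, 0, 0] -> [32, 2, 0, 0]  score +0 (running 32)
Board after move:
 4  8  4 32
64  4 16  2
 4 16  0  0
 0  0  0  0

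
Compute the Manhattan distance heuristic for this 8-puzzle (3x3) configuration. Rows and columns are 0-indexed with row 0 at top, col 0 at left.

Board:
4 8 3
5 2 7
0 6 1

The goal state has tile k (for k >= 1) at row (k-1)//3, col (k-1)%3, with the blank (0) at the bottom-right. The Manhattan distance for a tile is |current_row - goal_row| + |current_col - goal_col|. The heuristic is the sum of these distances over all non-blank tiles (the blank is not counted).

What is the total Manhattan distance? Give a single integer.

Tile 4: (0,0)->(1,0) = 1
Tile 8: (0,1)->(2,1) = 2
Tile 3: (0,2)->(0,2) = 0
Tile 5: (1,0)->(1,1) = 1
Tile 2: (1,1)->(0,1) = 1
Tile 7: (1,2)->(2,0) = 3
Tile 6: (2,1)->(1,2) = 2
Tile 1: (2,2)->(0,0) = 4
Sum: 1 + 2 + 0 + 1 + 1 + 3 + 2 + 4 = 14

Answer: 14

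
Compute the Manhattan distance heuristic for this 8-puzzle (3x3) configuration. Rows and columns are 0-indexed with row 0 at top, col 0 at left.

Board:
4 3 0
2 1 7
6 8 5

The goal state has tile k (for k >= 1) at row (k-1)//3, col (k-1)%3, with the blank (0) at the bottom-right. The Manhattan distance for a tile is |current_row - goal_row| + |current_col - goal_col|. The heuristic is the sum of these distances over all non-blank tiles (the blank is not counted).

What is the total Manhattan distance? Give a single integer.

Tile 4: (0,0)->(1,0) = 1
Tile 3: (0,1)->(0,2) = 1
Tile 2: (1,0)->(0,1) = 2
Tile 1: (1,1)->(0,0) = 2
Tile 7: (1,2)->(2,0) = 3
Tile 6: (2,0)->(1,2) = 3
Tile 8: (2,1)->(2,1) = 0
Tile 5: (2,2)->(1,1) = 2
Sum: 1 + 1 + 2 + 2 + 3 + 3 + 0 + 2 = 14

Answer: 14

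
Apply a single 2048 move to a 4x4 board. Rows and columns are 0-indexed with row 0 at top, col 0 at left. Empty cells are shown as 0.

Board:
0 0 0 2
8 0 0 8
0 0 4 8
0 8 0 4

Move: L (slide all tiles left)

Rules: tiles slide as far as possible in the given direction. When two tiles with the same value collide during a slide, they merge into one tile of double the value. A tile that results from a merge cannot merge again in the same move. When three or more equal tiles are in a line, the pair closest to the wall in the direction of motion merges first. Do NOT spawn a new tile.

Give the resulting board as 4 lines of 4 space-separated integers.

Slide left:
row 0: [0, 0, 0, 2] -> [2, 0, 0, 0]
row 1: [8, 0, 0, 8] -> [16, 0, 0, 0]
row 2: [0, 0, 4, 8] -> [4, 8, 0, 0]
row 3: [0, 8, 0, 4] -> [8, 4, 0, 0]

Answer:  2  0  0  0
16  0  0  0
 4  8  0  0
 8  4  0  0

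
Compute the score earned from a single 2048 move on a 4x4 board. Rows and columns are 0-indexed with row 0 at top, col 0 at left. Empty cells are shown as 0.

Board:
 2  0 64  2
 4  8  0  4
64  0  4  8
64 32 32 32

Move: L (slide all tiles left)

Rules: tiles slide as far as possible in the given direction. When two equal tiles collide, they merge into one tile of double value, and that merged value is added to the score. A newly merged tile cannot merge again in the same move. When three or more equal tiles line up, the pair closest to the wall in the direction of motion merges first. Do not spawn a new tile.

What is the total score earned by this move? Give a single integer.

Slide left:
row 0: [2, 0, 64, 2] -> [2, 64, 2, 0]  score +0 (running 0)
row 1: [4, 8, 0, 4] -> [4, 8, 4, 0]  score +0 (running 0)
row 2: [64, 0, 4, 8] -> [64, 4, 8, 0]  score +0 (running 0)
row 3: [64, 32, 32, 32] -> [64, 64, 32, 0]  score +64 (running 64)
Board after move:
 2 64  2  0
 4  8  4  0
64  4  8  0
64 64 32  0

Answer: 64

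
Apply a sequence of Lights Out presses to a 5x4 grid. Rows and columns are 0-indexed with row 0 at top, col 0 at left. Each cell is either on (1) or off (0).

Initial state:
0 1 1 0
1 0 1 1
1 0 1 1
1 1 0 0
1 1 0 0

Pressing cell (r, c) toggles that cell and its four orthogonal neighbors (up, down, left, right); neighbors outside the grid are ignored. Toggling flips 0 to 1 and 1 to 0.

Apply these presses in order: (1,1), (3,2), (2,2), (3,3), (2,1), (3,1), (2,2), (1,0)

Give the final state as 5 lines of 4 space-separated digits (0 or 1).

After press 1 at (1,1):
0 0 1 0
0 1 0 1
1 1 1 1
1 1 0 0
1 1 0 0

After press 2 at (3,2):
0 0 1 0
0 1 0 1
1 1 0 1
1 0 1 1
1 1 1 0

After press 3 at (2,2):
0 0 1 0
0 1 1 1
1 0 1 0
1 0 0 1
1 1 1 0

After press 4 at (3,3):
0 0 1 0
0 1 1 1
1 0 1 1
1 0 1 0
1 1 1 1

After press 5 at (2,1):
0 0 1 0
0 0 1 1
0 1 0 1
1 1 1 0
1 1 1 1

After press 6 at (3,1):
0 0 1 0
0 0 1 1
0 0 0 1
0 0 0 0
1 0 1 1

After press 7 at (2,2):
0 0 1 0
0 0 0 1
0 1 1 0
0 0 1 0
1 0 1 1

After press 8 at (1,0):
1 0 1 0
1 1 0 1
1 1 1 0
0 0 1 0
1 0 1 1

Answer: 1 0 1 0
1 1 0 1
1 1 1 0
0 0 1 0
1 0 1 1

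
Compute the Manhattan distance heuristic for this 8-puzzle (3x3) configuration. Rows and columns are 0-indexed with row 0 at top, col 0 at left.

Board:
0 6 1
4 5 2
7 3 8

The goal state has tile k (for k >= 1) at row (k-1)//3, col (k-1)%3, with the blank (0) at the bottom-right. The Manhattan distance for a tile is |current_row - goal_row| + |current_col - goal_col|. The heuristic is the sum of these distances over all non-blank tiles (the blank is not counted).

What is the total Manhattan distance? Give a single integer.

Answer: 10

Derivation:
Tile 6: (0,1)->(1,2) = 2
Tile 1: (0,2)->(0,0) = 2
Tile 4: (1,0)->(1,0) = 0
Tile 5: (1,1)->(1,1) = 0
Tile 2: (1,2)->(0,1) = 2
Tile 7: (2,0)->(2,0) = 0
Tile 3: (2,1)->(0,2) = 3
Tile 8: (2,2)->(2,1) = 1
Sum: 2 + 2 + 0 + 0 + 2 + 0 + 3 + 1 = 10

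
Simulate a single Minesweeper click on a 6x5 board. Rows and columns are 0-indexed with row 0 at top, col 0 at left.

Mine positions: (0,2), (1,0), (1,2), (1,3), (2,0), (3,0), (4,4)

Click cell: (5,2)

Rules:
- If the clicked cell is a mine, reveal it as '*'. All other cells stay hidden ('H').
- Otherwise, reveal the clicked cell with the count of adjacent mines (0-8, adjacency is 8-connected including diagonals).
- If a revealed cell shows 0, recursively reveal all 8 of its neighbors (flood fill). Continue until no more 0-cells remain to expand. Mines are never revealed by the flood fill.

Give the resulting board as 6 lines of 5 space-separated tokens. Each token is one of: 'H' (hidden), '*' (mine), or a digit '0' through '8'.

H H H H H
H H H H H
H 4 2 2 H
H 2 0 1 H
1 1 0 1 H
0 0 0 1 H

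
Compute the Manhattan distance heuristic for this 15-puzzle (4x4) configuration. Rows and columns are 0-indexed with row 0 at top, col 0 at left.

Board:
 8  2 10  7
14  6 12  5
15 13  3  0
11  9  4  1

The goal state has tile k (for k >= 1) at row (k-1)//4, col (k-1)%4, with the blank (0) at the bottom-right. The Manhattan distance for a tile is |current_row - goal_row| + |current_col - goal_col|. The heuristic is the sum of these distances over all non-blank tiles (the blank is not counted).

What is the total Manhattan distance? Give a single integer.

Tile 8: (0,0)->(1,3) = 4
Tile 2: (0,1)->(0,1) = 0
Tile 10: (0,2)->(2,1) = 3
Tile 7: (0,3)->(1,2) = 2
Tile 14: (1,0)->(3,1) = 3
Tile 6: (1,1)->(1,1) = 0
Tile 12: (1,2)->(2,3) = 2
Tile 5: (1,3)->(1,0) = 3
Tile 15: (2,0)->(3,2) = 3
Tile 13: (2,1)->(3,0) = 2
Tile 3: (2,2)->(0,2) = 2
Tile 11: (3,0)->(2,2) = 3
Tile 9: (3,1)->(2,0) = 2
Tile 4: (3,2)->(0,3) = 4
Tile 1: (3,3)->(0,0) = 6
Sum: 4 + 0 + 3 + 2 + 3 + 0 + 2 + 3 + 3 + 2 + 2 + 3 + 2 + 4 + 6 = 39

Answer: 39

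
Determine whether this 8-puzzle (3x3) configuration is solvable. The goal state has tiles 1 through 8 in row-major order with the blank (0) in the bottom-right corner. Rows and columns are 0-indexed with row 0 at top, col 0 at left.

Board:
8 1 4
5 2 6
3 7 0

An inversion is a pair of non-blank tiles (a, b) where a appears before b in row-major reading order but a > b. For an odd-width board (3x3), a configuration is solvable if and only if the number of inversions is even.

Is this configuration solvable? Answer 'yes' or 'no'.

Answer: yes

Derivation:
Inversions (pairs i<j in row-major order where tile[i] > tile[j] > 0): 12
12 is even, so the puzzle is solvable.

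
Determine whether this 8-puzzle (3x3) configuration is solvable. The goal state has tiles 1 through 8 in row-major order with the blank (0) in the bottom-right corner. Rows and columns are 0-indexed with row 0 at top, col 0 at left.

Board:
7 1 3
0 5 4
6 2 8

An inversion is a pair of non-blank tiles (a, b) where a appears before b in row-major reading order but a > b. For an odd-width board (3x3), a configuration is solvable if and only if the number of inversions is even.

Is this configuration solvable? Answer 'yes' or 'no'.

Answer: no

Derivation:
Inversions (pairs i<j in row-major order where tile[i] > tile[j] > 0): 11
11 is odd, so the puzzle is not solvable.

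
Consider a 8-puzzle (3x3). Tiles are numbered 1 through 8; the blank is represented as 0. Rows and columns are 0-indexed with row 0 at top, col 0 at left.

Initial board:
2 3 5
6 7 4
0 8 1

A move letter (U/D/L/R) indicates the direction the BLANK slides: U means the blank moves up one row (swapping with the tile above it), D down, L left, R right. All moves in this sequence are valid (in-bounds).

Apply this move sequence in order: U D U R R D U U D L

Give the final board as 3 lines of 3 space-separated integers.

After move 1 (U):
2 3 5
0 7 4
6 8 1

After move 2 (D):
2 3 5
6 7 4
0 8 1

After move 3 (U):
2 3 5
0 7 4
6 8 1

After move 4 (R):
2 3 5
7 0 4
6 8 1

After move 5 (R):
2 3 5
7 4 0
6 8 1

After move 6 (D):
2 3 5
7 4 1
6 8 0

After move 7 (U):
2 3 5
7 4 0
6 8 1

After move 8 (U):
2 3 0
7 4 5
6 8 1

After move 9 (D):
2 3 5
7 4 0
6 8 1

After move 10 (L):
2 3 5
7 0 4
6 8 1

Answer: 2 3 5
7 0 4
6 8 1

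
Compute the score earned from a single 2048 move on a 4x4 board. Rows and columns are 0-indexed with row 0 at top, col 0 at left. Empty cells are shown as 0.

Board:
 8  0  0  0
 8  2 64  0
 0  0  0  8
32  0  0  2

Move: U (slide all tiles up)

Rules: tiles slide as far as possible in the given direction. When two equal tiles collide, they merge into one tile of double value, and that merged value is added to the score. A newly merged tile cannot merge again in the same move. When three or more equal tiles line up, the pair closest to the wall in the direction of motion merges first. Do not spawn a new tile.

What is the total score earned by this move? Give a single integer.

Answer: 16

Derivation:
Slide up:
col 0: [8, 8, 0, 32] -> [16, 32, 0, 0]  score +16 (running 16)
col 1: [0, 2, 0, 0] -> [2, 0, 0, 0]  score +0 (running 16)
col 2: [0, 64, 0, 0] -> [64, 0, 0, 0]  score +0 (running 16)
col 3: [0, 0, 8, 2] -> [8, 2, 0, 0]  score +0 (running 16)
Board after move:
16  2 64  8
32  0  0  2
 0  0  0  0
 0  0  0  0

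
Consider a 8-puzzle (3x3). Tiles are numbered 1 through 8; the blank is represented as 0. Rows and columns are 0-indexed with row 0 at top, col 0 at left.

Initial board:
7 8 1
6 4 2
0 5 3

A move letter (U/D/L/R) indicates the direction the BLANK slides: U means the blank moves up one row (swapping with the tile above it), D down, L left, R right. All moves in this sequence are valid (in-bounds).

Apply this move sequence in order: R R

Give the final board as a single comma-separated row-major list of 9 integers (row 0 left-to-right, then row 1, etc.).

Answer: 7, 8, 1, 6, 4, 2, 5, 3, 0

Derivation:
After move 1 (R):
7 8 1
6 4 2
5 0 3

After move 2 (R):
7 8 1
6 4 2
5 3 0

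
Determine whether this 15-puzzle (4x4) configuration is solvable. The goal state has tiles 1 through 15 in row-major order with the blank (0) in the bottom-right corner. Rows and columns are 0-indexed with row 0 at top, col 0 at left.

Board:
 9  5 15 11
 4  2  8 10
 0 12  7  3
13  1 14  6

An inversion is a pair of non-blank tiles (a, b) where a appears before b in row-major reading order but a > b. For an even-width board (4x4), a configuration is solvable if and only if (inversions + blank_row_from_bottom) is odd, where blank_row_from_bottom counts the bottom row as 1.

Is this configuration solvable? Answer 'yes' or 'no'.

Answer: yes

Derivation:
Inversions: 55
Blank is in row 2 (0-indexed from top), which is row 2 counting from the bottom (bottom = 1).
55 + 2 = 57, which is odd, so the puzzle is solvable.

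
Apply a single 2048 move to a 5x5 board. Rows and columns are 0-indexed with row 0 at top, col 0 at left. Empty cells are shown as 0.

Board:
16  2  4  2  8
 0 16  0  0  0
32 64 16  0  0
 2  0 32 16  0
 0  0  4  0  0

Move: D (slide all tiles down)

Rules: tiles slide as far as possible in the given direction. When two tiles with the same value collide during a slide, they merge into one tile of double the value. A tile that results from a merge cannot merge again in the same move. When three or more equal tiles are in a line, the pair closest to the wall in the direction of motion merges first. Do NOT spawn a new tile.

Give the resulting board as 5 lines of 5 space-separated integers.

Slide down:
col 0: [16, 0, 32, 2, 0] -> [0, 0, 16, 32, 2]
col 1: [2, 16, 64, 0, 0] -> [0, 0, 2, 16, 64]
col 2: [4, 0, 16, 32, 4] -> [0, 4, 16, 32, 4]
col 3: [2, 0, 0, 16, 0] -> [0, 0, 0, 2, 16]
col 4: [8, 0, 0, 0, 0] -> [0, 0, 0, 0, 8]

Answer:  0  0  0  0  0
 0  0  4  0  0
16  2 16  0  0
32 16 32  2  0
 2 64  4 16  8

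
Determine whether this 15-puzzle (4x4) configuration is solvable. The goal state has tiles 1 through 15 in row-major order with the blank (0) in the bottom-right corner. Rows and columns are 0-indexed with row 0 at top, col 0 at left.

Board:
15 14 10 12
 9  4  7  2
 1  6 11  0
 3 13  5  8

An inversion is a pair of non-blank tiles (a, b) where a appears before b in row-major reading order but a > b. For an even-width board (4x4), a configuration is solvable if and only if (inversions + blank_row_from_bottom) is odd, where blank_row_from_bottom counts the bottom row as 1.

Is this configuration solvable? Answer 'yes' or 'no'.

Answer: no

Derivation:
Inversions: 70
Blank is in row 2 (0-indexed from top), which is row 2 counting from the bottom (bottom = 1).
70 + 2 = 72, which is even, so the puzzle is not solvable.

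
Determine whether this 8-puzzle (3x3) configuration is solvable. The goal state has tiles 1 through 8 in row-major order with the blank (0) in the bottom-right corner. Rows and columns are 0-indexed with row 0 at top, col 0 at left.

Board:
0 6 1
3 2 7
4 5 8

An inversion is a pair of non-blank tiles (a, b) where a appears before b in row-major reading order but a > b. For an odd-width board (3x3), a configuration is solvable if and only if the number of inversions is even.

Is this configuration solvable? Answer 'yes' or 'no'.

Inversions (pairs i<j in row-major order where tile[i] > tile[j] > 0): 8
8 is even, so the puzzle is solvable.

Answer: yes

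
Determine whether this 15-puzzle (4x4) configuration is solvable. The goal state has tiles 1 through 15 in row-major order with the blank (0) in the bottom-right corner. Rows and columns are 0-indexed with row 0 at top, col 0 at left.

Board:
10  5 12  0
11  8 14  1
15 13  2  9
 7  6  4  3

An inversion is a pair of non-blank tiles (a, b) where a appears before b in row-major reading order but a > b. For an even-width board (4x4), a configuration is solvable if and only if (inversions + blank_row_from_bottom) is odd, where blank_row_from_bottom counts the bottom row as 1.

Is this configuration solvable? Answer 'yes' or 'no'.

Answer: yes

Derivation:
Inversions: 67
Blank is in row 0 (0-indexed from top), which is row 4 counting from the bottom (bottom = 1).
67 + 4 = 71, which is odd, so the puzzle is solvable.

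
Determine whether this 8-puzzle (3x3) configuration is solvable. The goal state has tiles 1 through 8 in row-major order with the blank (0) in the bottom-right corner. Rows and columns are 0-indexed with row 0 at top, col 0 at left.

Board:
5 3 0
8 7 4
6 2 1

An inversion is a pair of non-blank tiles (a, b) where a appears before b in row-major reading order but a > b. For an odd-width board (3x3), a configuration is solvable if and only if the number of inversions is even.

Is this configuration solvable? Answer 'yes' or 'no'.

Answer: yes

Derivation:
Inversions (pairs i<j in row-major order where tile[i] > tile[j] > 0): 20
20 is even, so the puzzle is solvable.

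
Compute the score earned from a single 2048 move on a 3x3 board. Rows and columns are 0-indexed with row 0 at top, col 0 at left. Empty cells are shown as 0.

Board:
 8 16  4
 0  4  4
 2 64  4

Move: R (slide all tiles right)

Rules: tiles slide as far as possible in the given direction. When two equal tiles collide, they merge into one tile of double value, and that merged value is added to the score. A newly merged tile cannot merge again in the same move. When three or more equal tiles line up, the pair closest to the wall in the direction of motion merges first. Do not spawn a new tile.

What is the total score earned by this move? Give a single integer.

Slide right:
row 0: [8, 16, 4] -> [8, 16, 4]  score +0 (running 0)
row 1: [0, 4, 4] -> [0, 0, 8]  score +8 (running 8)
row 2: [2, 64, 4] -> [2, 64, 4]  score +0 (running 8)
Board after move:
 8 16  4
 0  0  8
 2 64  4

Answer: 8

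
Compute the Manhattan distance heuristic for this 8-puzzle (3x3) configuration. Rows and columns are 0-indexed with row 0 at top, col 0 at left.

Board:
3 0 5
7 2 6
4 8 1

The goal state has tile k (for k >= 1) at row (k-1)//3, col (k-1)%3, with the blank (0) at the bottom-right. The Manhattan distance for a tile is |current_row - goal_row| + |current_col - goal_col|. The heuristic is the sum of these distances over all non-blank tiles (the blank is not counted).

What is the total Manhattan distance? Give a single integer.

Answer: 11

Derivation:
Tile 3: at (0,0), goal (0,2), distance |0-0|+|0-2| = 2
Tile 5: at (0,2), goal (1,1), distance |0-1|+|2-1| = 2
Tile 7: at (1,0), goal (2,0), distance |1-2|+|0-0| = 1
Tile 2: at (1,1), goal (0,1), distance |1-0|+|1-1| = 1
Tile 6: at (1,2), goal (1,2), distance |1-1|+|2-2| = 0
Tile 4: at (2,0), goal (1,0), distance |2-1|+|0-0| = 1
Tile 8: at (2,1), goal (2,1), distance |2-2|+|1-1| = 0
Tile 1: at (2,2), goal (0,0), distance |2-0|+|2-0| = 4
Sum: 2 + 2 + 1 + 1 + 0 + 1 + 0 + 4 = 11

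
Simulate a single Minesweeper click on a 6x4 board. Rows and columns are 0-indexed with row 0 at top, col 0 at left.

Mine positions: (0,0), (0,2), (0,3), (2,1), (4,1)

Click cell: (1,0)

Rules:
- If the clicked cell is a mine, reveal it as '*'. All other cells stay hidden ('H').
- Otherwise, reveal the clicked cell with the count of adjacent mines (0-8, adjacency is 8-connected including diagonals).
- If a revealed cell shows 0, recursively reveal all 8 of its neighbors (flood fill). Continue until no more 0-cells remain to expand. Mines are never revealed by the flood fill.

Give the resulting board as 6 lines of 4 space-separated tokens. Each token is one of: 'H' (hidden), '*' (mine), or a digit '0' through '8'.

H H H H
2 H H H
H H H H
H H H H
H H H H
H H H H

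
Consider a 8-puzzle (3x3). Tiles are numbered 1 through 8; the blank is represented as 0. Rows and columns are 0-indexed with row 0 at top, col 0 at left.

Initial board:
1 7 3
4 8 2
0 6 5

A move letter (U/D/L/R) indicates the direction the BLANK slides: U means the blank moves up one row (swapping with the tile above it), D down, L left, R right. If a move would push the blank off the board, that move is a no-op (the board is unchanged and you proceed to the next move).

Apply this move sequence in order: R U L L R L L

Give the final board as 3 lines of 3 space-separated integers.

Answer: 1 7 3
0 4 2
6 8 5

Derivation:
After move 1 (R):
1 7 3
4 8 2
6 0 5

After move 2 (U):
1 7 3
4 0 2
6 8 5

After move 3 (L):
1 7 3
0 4 2
6 8 5

After move 4 (L):
1 7 3
0 4 2
6 8 5

After move 5 (R):
1 7 3
4 0 2
6 8 5

After move 6 (L):
1 7 3
0 4 2
6 8 5

After move 7 (L):
1 7 3
0 4 2
6 8 5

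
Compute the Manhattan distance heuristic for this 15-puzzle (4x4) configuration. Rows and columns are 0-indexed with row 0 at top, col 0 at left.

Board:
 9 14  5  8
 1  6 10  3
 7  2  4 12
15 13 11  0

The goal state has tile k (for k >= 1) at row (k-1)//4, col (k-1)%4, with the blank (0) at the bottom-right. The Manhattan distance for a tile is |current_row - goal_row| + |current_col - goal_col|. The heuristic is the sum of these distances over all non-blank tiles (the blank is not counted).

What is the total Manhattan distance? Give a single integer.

Answer: 26

Derivation:
Tile 9: at (0,0), goal (2,0), distance |0-2|+|0-0| = 2
Tile 14: at (0,1), goal (3,1), distance |0-3|+|1-1| = 3
Tile 5: at (0,2), goal (1,0), distance |0-1|+|2-0| = 3
Tile 8: at (0,3), goal (1,3), distance |0-1|+|3-3| = 1
Tile 1: at (1,0), goal (0,0), distance |1-0|+|0-0| = 1
Tile 6: at (1,1), goal (1,1), distance |1-1|+|1-1| = 0
Tile 10: at (1,2), goal (2,1), distance |1-2|+|2-1| = 2
Tile 3: at (1,3), goal (0,2), distance |1-0|+|3-2| = 2
Tile 7: at (2,0), goal (1,2), distance |2-1|+|0-2| = 3
Tile 2: at (2,1), goal (0,1), distance |2-0|+|1-1| = 2
Tile 4: at (2,2), goal (0,3), distance |2-0|+|2-3| = 3
Tile 12: at (2,3), goal (2,3), distance |2-2|+|3-3| = 0
Tile 15: at (3,0), goal (3,2), distance |3-3|+|0-2| = 2
Tile 13: at (3,1), goal (3,0), distance |3-3|+|1-0| = 1
Tile 11: at (3,2), goal (2,2), distance |3-2|+|2-2| = 1
Sum: 2 + 3 + 3 + 1 + 1 + 0 + 2 + 2 + 3 + 2 + 3 + 0 + 2 + 1 + 1 = 26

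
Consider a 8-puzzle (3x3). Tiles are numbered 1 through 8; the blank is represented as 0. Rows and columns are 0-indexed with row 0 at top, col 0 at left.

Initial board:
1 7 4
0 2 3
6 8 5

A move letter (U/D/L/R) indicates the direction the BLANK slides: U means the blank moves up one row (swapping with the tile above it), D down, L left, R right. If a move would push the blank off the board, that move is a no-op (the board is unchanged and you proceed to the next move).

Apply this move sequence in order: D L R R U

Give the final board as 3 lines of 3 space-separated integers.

Answer: 1 7 4
6 2 0
8 5 3

Derivation:
After move 1 (D):
1 7 4
6 2 3
0 8 5

After move 2 (L):
1 7 4
6 2 3
0 8 5

After move 3 (R):
1 7 4
6 2 3
8 0 5

After move 4 (R):
1 7 4
6 2 3
8 5 0

After move 5 (U):
1 7 4
6 2 0
8 5 3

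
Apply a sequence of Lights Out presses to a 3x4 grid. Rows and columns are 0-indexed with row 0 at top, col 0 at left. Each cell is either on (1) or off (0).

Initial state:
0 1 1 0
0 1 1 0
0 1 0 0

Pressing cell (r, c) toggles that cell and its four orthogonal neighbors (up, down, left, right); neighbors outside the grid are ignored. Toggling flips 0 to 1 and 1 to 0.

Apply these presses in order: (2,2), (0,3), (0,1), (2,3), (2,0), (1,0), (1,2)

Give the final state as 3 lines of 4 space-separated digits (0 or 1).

Answer: 0 0 0 1
0 0 1 1
0 1 1 0

Derivation:
After press 1 at (2,2):
0 1 1 0
0 1 0 0
0 0 1 1

After press 2 at (0,3):
0 1 0 1
0 1 0 1
0 0 1 1

After press 3 at (0,1):
1 0 1 1
0 0 0 1
0 0 1 1

After press 4 at (2,3):
1 0 1 1
0 0 0 0
0 0 0 0

After press 5 at (2,0):
1 0 1 1
1 0 0 0
1 1 0 0

After press 6 at (1,0):
0 0 1 1
0 1 0 0
0 1 0 0

After press 7 at (1,2):
0 0 0 1
0 0 1 1
0 1 1 0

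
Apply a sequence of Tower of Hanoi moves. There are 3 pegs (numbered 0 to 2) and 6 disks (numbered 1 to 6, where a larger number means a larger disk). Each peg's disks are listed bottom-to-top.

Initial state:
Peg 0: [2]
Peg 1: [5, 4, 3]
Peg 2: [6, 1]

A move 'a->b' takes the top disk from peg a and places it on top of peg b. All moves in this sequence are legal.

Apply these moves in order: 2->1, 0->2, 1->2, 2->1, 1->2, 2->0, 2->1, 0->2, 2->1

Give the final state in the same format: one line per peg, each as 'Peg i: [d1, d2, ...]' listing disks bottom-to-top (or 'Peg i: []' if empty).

Answer: Peg 0: []
Peg 1: [5, 4, 3, 2, 1]
Peg 2: [6]

Derivation:
After move 1 (2->1):
Peg 0: [2]
Peg 1: [5, 4, 3, 1]
Peg 2: [6]

After move 2 (0->2):
Peg 0: []
Peg 1: [5, 4, 3, 1]
Peg 2: [6, 2]

After move 3 (1->2):
Peg 0: []
Peg 1: [5, 4, 3]
Peg 2: [6, 2, 1]

After move 4 (2->1):
Peg 0: []
Peg 1: [5, 4, 3, 1]
Peg 2: [6, 2]

After move 5 (1->2):
Peg 0: []
Peg 1: [5, 4, 3]
Peg 2: [6, 2, 1]

After move 6 (2->0):
Peg 0: [1]
Peg 1: [5, 4, 3]
Peg 2: [6, 2]

After move 7 (2->1):
Peg 0: [1]
Peg 1: [5, 4, 3, 2]
Peg 2: [6]

After move 8 (0->2):
Peg 0: []
Peg 1: [5, 4, 3, 2]
Peg 2: [6, 1]

After move 9 (2->1):
Peg 0: []
Peg 1: [5, 4, 3, 2, 1]
Peg 2: [6]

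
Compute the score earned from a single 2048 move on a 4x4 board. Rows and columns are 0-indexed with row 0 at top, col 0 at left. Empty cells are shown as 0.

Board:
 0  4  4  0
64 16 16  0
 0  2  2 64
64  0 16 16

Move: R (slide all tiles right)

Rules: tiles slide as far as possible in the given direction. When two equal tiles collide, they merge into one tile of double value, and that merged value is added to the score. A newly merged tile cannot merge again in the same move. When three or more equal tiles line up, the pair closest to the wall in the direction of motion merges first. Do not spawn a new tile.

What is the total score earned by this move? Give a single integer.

Answer: 76

Derivation:
Slide right:
row 0: [0, 4, 4, 0] -> [0, 0, 0, 8]  score +8 (running 8)
row 1: [64, 16, 16, 0] -> [0, 0, 64, 32]  score +32 (running 40)
row 2: [0, 2, 2, 64] -> [0, 0, 4, 64]  score +4 (running 44)
row 3: [64, 0, 16, 16] -> [0, 0, 64, 32]  score +32 (running 76)
Board after move:
 0  0  0  8
 0  0 64 32
 0  0  4 64
 0  0 64 32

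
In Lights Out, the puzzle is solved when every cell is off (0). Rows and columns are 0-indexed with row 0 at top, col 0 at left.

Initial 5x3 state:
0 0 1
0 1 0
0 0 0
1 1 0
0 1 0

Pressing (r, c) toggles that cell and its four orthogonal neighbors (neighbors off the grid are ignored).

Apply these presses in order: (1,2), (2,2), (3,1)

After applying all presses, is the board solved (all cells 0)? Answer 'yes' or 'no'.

Answer: yes

Derivation:
After press 1 at (1,2):
0 0 0
0 0 1
0 0 1
1 1 0
0 1 0

After press 2 at (2,2):
0 0 0
0 0 0
0 1 0
1 1 1
0 1 0

After press 3 at (3,1):
0 0 0
0 0 0
0 0 0
0 0 0
0 0 0

Lights still on: 0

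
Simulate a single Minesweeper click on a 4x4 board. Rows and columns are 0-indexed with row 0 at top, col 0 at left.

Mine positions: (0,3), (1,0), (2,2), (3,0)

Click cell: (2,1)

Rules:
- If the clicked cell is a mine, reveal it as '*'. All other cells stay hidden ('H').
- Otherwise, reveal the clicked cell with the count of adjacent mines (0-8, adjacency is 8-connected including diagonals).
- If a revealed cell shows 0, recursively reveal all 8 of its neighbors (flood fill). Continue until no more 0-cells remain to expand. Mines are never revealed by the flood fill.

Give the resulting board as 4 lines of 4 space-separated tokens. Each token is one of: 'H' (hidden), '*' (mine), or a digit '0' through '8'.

H H H H
H H H H
H 3 H H
H H H H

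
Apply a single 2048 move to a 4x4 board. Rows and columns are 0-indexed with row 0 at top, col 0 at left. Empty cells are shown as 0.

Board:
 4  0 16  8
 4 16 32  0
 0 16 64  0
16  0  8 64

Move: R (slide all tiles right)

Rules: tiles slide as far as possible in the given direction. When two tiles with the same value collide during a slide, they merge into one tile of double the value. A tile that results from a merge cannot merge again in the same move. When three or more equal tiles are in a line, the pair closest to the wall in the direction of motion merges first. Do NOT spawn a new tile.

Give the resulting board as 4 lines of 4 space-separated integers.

Answer:  0  4 16  8
 0  4 16 32
 0  0 16 64
 0 16  8 64

Derivation:
Slide right:
row 0: [4, 0, 16, 8] -> [0, 4, 16, 8]
row 1: [4, 16, 32, 0] -> [0, 4, 16, 32]
row 2: [0, 16, 64, 0] -> [0, 0, 16, 64]
row 3: [16, 0, 8, 64] -> [0, 16, 8, 64]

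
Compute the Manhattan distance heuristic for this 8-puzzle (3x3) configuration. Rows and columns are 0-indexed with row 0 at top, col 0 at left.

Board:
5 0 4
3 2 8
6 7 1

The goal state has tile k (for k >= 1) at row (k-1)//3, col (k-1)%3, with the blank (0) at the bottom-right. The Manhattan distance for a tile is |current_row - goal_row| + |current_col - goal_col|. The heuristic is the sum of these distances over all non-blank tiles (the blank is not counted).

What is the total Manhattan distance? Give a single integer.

Tile 5: at (0,0), goal (1,1), distance |0-1|+|0-1| = 2
Tile 4: at (0,2), goal (1,0), distance |0-1|+|2-0| = 3
Tile 3: at (1,0), goal (0,2), distance |1-0|+|0-2| = 3
Tile 2: at (1,1), goal (0,1), distance |1-0|+|1-1| = 1
Tile 8: at (1,2), goal (2,1), distance |1-2|+|2-1| = 2
Tile 6: at (2,0), goal (1,2), distance |2-1|+|0-2| = 3
Tile 7: at (2,1), goal (2,0), distance |2-2|+|1-0| = 1
Tile 1: at (2,2), goal (0,0), distance |2-0|+|2-0| = 4
Sum: 2 + 3 + 3 + 1 + 2 + 3 + 1 + 4 = 19

Answer: 19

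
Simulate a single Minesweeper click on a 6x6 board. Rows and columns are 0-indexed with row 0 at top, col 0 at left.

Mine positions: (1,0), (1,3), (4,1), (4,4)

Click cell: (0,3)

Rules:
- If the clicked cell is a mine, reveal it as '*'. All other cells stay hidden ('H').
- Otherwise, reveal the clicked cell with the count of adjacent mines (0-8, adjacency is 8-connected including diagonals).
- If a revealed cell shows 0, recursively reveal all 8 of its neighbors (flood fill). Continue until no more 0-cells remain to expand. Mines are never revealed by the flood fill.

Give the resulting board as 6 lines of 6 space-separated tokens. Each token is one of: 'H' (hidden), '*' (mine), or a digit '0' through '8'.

H H H 1 H H
H H H H H H
H H H H H H
H H H H H H
H H H H H H
H H H H H H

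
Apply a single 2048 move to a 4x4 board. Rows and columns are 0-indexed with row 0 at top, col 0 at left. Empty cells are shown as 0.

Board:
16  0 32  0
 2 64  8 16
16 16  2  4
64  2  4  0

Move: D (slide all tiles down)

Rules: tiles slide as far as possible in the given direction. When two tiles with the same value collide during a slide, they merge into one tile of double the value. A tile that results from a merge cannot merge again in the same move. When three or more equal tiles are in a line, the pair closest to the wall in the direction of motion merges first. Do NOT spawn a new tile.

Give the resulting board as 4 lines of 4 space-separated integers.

Answer: 16  0 32  0
 2 64  8  0
16 16  2 16
64  2  4  4

Derivation:
Slide down:
col 0: [16, 2, 16, 64] -> [16, 2, 16, 64]
col 1: [0, 64, 16, 2] -> [0, 64, 16, 2]
col 2: [32, 8, 2, 4] -> [32, 8, 2, 4]
col 3: [0, 16, 4, 0] -> [0, 0, 16, 4]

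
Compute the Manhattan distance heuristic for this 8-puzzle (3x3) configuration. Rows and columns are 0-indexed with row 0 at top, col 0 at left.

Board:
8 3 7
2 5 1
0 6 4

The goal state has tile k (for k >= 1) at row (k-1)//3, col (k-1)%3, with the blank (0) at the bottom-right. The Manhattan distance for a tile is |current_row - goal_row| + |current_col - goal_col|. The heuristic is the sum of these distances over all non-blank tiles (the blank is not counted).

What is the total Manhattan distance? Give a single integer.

Tile 8: at (0,0), goal (2,1), distance |0-2|+|0-1| = 3
Tile 3: at (0,1), goal (0,2), distance |0-0|+|1-2| = 1
Tile 7: at (0,2), goal (2,0), distance |0-2|+|2-0| = 4
Tile 2: at (1,0), goal (0,1), distance |1-0|+|0-1| = 2
Tile 5: at (1,1), goal (1,1), distance |1-1|+|1-1| = 0
Tile 1: at (1,2), goal (0,0), distance |1-0|+|2-0| = 3
Tile 6: at (2,1), goal (1,2), distance |2-1|+|1-2| = 2
Tile 4: at (2,2), goal (1,0), distance |2-1|+|2-0| = 3
Sum: 3 + 1 + 4 + 2 + 0 + 3 + 2 + 3 = 18

Answer: 18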